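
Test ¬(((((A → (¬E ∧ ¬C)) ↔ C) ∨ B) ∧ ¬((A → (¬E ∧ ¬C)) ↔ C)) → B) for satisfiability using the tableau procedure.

Initial set: {¬(((((A → (¬E ∧ ¬C)) ↔ C) ∨ B) ∧ ¬((A → (¬E ∧ ¬C)) ↔ C)) → B)}.
¬(((((A → (¬E ∧ ¬C)) ↔ C) ∨ B) ∧ ¬((A → (¬E ∧ ¬C)) ↔ C)) → B): α-rule — add ((((A → (¬E ∧ ¬C)) ↔ C) ∨ B) ∧ ¬((A → (¬E ∧ ¬C)) ↔ C)), ¬B.
((((A → (¬E ∧ ¬C)) ↔ C) ∨ B) ∧ ¬((A → (¬E ∧ ¬C)) ↔ C)): α-rule — add (((A → (¬E ∧ ¬C)) ↔ C) ∨ B), ¬((A → (¬E ∧ ¬C)) ↔ C).
(((A → (¬E ∧ ¬C)) ↔ C) ∨ B): β-rule — branch into ((A → (¬E ∧ ¬C)) ↔ C)  //  B.
  branch 1 (add ((A → (¬E ∧ ¬C)) ↔ C)):
    ¬((A → (¬E ∧ ¬C)) ↔ C): β-rule — branch into (A → (¬E ∧ ¬C)), ¬C  //  ¬(A → (¬E ∧ ¬C)), C.
      branch 1.1 (add (A → (¬E ∧ ¬C)), ¬C):
        ((A → (¬E ∧ ¬C)) ↔ C): β-rule — branch into (A → (¬E ∧ ¬C)), C  //  ¬(A → (¬E ∧ ¬C)), ¬C.
          branch 1.1.1 (add (A → (¬E ∧ ¬C)), C):
            × closes — contains both C and ¬C.
          branch 1.1.2 (add ¬(A → (¬E ∧ ¬C)), ¬C):
            ¬(A → (¬E ∧ ¬C)): α-rule — add A, ¬(¬E ∧ ¬C).
            (A → (¬E ∧ ¬C)): β-rule — branch into ¬A  //  (¬E ∧ ¬C).
              branch 1.1.2.1 (add ¬A):
                × closes — contains both A and ¬A.
              branch 1.1.2.2 (add (¬E ∧ ¬C)):
                (¬E ∧ ¬C): α-rule — add ¬E, ¬C.
                ¬(¬E ∧ ¬C): β-rule — branch into ¬¬E  //  ¬¬C.
                  branch 1.1.2.2.1 (add ¬¬E):
                    × closes — contains both E and ¬E.
                  branch 1.1.2.2.2 (add ¬¬C):
                    × closes — contains both C and ¬C.
      branch 1.2 (add ¬(A → (¬E ∧ ¬C)), C):
        ¬(A → (¬E ∧ ¬C)): α-rule — add A, ¬(¬E ∧ ¬C).
        ((A → (¬E ∧ ¬C)) ↔ C): β-rule — branch into (A → (¬E ∧ ¬C)), C  //  ¬(A → (¬E ∧ ¬C)), ¬C.
          branch 1.2.1 (add (A → (¬E ∧ ¬C)), C):
            ¬(¬E ∧ ¬C): β-rule — branch into ¬¬E  //  ¬¬C.
              branch 1.2.1.1 (add ¬¬E):
                (A → (¬E ∧ ¬C)): β-rule — branch into ¬A  //  (¬E ∧ ¬C).
                  branch 1.2.1.1.1 (add ¬A):
                    × closes — contains both A and ¬A.
                  branch 1.2.1.1.2 (add (¬E ∧ ¬C)):
                    (¬E ∧ ¬C): α-rule — add ¬E, ¬C.
                    × closes — contains both E and ¬E.
              branch 1.2.1.2 (add ¬¬C):
                (A → (¬E ∧ ¬C)): β-rule — branch into ¬A  //  (¬E ∧ ¬C).
                  branch 1.2.1.2.1 (add ¬A):
                    × closes — contains both A and ¬A.
                  branch 1.2.1.2.2 (add (¬E ∧ ¬C)):
                    (¬E ∧ ¬C): α-rule — add ¬E, ¬C.
                    × closes — contains both C and ¬C.
          branch 1.2.2 (add ¬(A → (¬E ∧ ¬C)), ¬C):
            × closes — contains both C and ¬C.
  branch 2 (add B):
    × closes — contains both B and ¬B.
All 10 branches close.
Every branch closed; the formula is unsatisfiable.

Unsatisfiable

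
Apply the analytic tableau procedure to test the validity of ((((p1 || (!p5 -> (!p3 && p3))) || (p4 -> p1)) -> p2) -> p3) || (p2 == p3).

Assume the negation and expand:
Initial set: {!(((((p1 || (!p5 -> (!p3 && p3))) || (p4 -> p1)) -> p2) -> p3) || (p2 == p3))}.
!(((((p1 || (!p5 -> (!p3 && p3))) || (p4 -> p1)) -> p2) -> p3) || (p2 == p3)): α-rule — add !((((p1 || (!p5 -> (!p3 && p3))) || (p4 -> p1)) -> p2) -> p3), !(p2 == p3).
!((((p1 || (!p5 -> (!p3 && p3))) || (p4 -> p1)) -> p2) -> p3): α-rule — add (((p1 || (!p5 -> (!p3 && p3))) || (p4 -> p1)) -> p2), !p3.
!(p2 == p3): β-rule — branch into p2, !p3  //  !p2, p3.
  branch 1 (add p2, !p3):
    (((p1 || (!p5 -> (!p3 && p3))) || (p4 -> p1)) -> p2): β-rule — branch into !((p1 || (!p5 -> (!p3 && p3))) || (p4 -> p1))  //  p2.
      branch 1.1 (add !((p1 || (!p5 -> (!p3 && p3))) || (p4 -> p1))):
        !((p1 || (!p5 -> (!p3 && p3))) || (p4 -> p1)): α-rule — add !(p1 || (!p5 -> (!p3 && p3))), !(p4 -> p1).
        !(p1 || (!p5 -> (!p3 && p3))): α-rule — add !p1, !(!p5 -> (!p3 && p3)).
        !(p4 -> p1): α-rule — add p4, !p1.
        !(!p5 -> (!p3 && p3)): α-rule — add !p5, !(!p3 && p3).
        !(!p3 && p3): β-rule — branch into !!p3  //  !p3.
          branch 1.1.1 (add !!p3):
            × closes — contains both p3 and !p3.
          branch 1.1.2 (add !p3):
            ○ open, literals {p1=F, p2=T, p3=F, p4=T, p5=F}.
      branch 1.2 (add p2):
        ○ open, literals {p2=T, p3=F}.
  branch 2 (add !p2, p3):
    × closes — contains both p3 and !p3.
2 branches closed, 2 open.
An open branch gives a countermodel: p1=F, p2=T, p3=F, p4=T, p5=F (unmentioned atoms arbitrary); under it the original formula is false.

Not valid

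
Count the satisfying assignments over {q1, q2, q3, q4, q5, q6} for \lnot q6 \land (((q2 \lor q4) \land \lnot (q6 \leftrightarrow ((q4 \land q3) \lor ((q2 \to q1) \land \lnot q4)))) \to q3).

30

Initial set: {T (\lnot q6 \land (((q2 \lor q4) \land \lnot (q6 \leftrightarrow ((q4 \land q3) \lor ((q2 \to q1) \land \lnot q4)))) \to q3))}.
T (\lnot q6 \land (((q2 \lor q4) \land \lnot (q6 \leftrightarrow ((q4 \land q3) \lor ((q2 \to q1) \land \lnot q4)))) \to q3)): α-rule — add T \lnot q6, T (((q2 \lor q4) \land \lnot (q6 \leftrightarrow ((q4 \land q3) \lor ((q2 \to q1) \land \lnot q4)))) \to q3).
T (((q2 \lor q4) \land \lnot (q6 \leftrightarrow ((q4 \land q3) \lor ((q2 \to q1) \land \lnot q4)))) \to q3): β-rule — branch into F ((q2 \lor q4) \land \lnot (q6 \leftrightarrow ((q4 \land q3) \lor ((q2 \to q1) \land \lnot q4))))  //  T q3.
  branch 1 (add F ((q2 \lor q4) \land \lnot (q6 \leftrightarrow ((q4 \land q3) \lor ((q2 \to q1) \land \lnot q4))))):
    F ((q2 \lor q4) \land \lnot (q6 \leftrightarrow ((q4 \land q3) \lor ((q2 \to q1) \land \lnot q4)))): β-rule — branch into F (q2 \lor q4)  //  F \lnot (q6 \leftrightarrow ((q4 \land q3) \lor ((q2 \to q1) \land \lnot q4))).
      branch 1.1 (add F (q2 \lor q4)):
        F (q2 \lor q4): α-rule — add F q2, F q4.
        ○ open, literals {q2=F, q4=F, q6=F}.
      branch 1.2 (add F \lnot (q6 \leftrightarrow ((q4 \land q3) \lor ((q2 \to q1) \land \lnot q4)))):
        F \lnot (q6 \leftrightarrow ((q4 \land q3) \lor ((q2 \to q1) \land \lnot q4))): β-rule — branch into T q6, T ((q4 \land q3) \lor ((q2 \to q1) \land \lnot q4))  //  F q6, F ((q4 \land q3) \lor ((q2 \to q1) \land \lnot q4)).
          branch 1.2.1 (add T q6, T ((q4 \land q3) \lor ((q2 \to q1) \land \lnot q4))):
            × closes — contains both q6 and \lnot q6.
          branch 1.2.2 (add F q6, F ((q4 \land q3) \lor ((q2 \to q1) \land \lnot q4))):
            F ((q4 \land q3) \lor ((q2 \to q1) \land \lnot q4)): α-rule — add F (q4 \land q3), F ((q2 \to q1) \land \lnot q4).
            F (q4 \land q3): β-rule — branch into F q4  //  F q3.
              branch 1.2.2.1 (add F q4):
                F ((q2 \to q1) \land \lnot q4): β-rule — branch into F (q2 \to q1)  //  F \lnot q4.
                  branch 1.2.2.1.1 (add F (q2 \to q1)):
                    F (q2 \to q1): α-rule — add T q2, F q1.
                    ○ open, literals {q1=F, q2=T, q4=F, q6=F}.
                  branch 1.2.2.1.2 (add F \lnot q4):
                    × closes — contains both q4 and \lnot q4.
              branch 1.2.2.2 (add F q3):
                F ((q2 \to q1) \land \lnot q4): β-rule — branch into F (q2 \to q1)  //  F \lnot q4.
                  branch 1.2.2.2.1 (add F (q2 \to q1)):
                    F (q2 \to q1): α-rule — add T q2, F q1.
                    ○ open, literals {q1=F, q2=T, q3=F, q6=F}.
                  branch 1.2.2.2.2 (add F \lnot q4):
                    ○ open, literals {q3=F, q4=T, q6=F}.
  branch 2 (add T q3):
    ○ open, literals {q3=T, q6=F}.
2 branches closed, 5 open.
Each open branch fixes some atoms; the unmentioned ones are free. Counting distinct full assignments: branch {q2=F, q4=F, q6=F} (q1, q3, q5) contributes 8 new; branch {q1=F, q2=T, q4=F, q6=F} (q3, q5) contributes 4 new; branch {q1=F, q2=T, q3=F, q6=F} (q4, q5) contributes 2 new; branch {q3=F, q4=T, q6=F} (q1, q2, q5) contributes 6 new; branch {q3=T, q6=F} (q1, q2, q4, q5) contributes 10 new. Total: 30.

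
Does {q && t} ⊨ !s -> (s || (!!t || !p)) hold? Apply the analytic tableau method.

Initial set: {(q && t); !(!s -> (s || (!!t || !p)))}.
(q && t): α-rule — add q, t.
!(!s -> (s || (!!t || !p))): α-rule — add !s, !(s || (!!t || !p)).
!(s || (!!t || !p)): α-rule — add !s, !(!!t || !p).
!(!!t || !p): α-rule — add !!!t, !!p.
!!!t: drop double negation, giving !t.
× closes — contains both t and !t.
All 1 branch closes.
Every branch closed, so the premises entail the conclusion.

Yes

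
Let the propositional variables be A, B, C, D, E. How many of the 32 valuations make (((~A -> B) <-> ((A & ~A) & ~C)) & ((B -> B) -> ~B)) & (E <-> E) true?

8

Initial set: {((((~A -> B) <-> ((A & ~A) & ~C)) & ((B -> B) -> ~B)) & (E <-> E))}.
((((~A -> B) <-> ((A & ~A) & ~C)) & ((B -> B) -> ~B)) & (E <-> E)): α-rule — add (((~A -> B) <-> ((A & ~A) & ~C)) & ((B -> B) -> ~B)), (E <-> E).
(((~A -> B) <-> ((A & ~A) & ~C)) & ((B -> B) -> ~B)): α-rule — add ((~A -> B) <-> ((A & ~A) & ~C)), ((B -> B) -> ~B).
(E <-> E): β-rule — branch into E, E  //  ~E, ~E.
  branch 1 (add E, E):
    ((~A -> B) <-> ((A & ~A) & ~C)): β-rule — branch into (~A -> B), ((A & ~A) & ~C)  //  ~(~A -> B), ~((A & ~A) & ~C).
      branch 1.1 (add (~A -> B), ((A & ~A) & ~C)):
        ((A & ~A) & ~C): α-rule — add (A & ~A), ~C.
        (A & ~A): α-rule — add A, ~A.
        × closes — contains both A and ~A.
      branch 1.2 (add ~(~A -> B), ~((A & ~A) & ~C)):
        ~(~A -> B): α-rule — add ~A, ~B.
        ((B -> B) -> ~B): β-rule — branch into ~(B -> B)  //  ~B.
          branch 1.2.1 (add ~(B -> B)):
            ~(B -> B): α-rule — add B, ~B.
            × closes — contains both B and ~B.
          branch 1.2.2 (add ~B):
            ~((A & ~A) & ~C): β-rule — branch into ~(A & ~A)  //  ~~C.
              branch 1.2.2.1 (add ~(A & ~A)):
                ~(A & ~A): β-rule — branch into ~A  //  ~~A.
                  branch 1.2.2.1.1 (add ~A):
                    ○ open, literals {A=F, B=F, E=T}.
                  branch 1.2.2.1.2 (add ~~A):
                    × closes — contains both A and ~A.
              branch 1.2.2.2 (add ~~C):
                ○ open, literals {A=F, B=F, C=T, E=T}.
  branch 2 (add ~E, ~E):
    ((~A -> B) <-> ((A & ~A) & ~C)): β-rule — branch into (~A -> B), ((A & ~A) & ~C)  //  ~(~A -> B), ~((A & ~A) & ~C).
      branch 2.1 (add (~A -> B), ((A & ~A) & ~C)):
        ((A & ~A) & ~C): α-rule — add (A & ~A), ~C.
        (A & ~A): α-rule — add A, ~A.
        × closes — contains both A and ~A.
      branch 2.2 (add ~(~A -> B), ~((A & ~A) & ~C)):
        ~(~A -> B): α-rule — add ~A, ~B.
        ((B -> B) -> ~B): β-rule — branch into ~(B -> B)  //  ~B.
          branch 2.2.1 (add ~(B -> B)):
            ~(B -> B): α-rule — add B, ~B.
            × closes — contains both B and ~B.
          branch 2.2.2 (add ~B):
            ~((A & ~A) & ~C): β-rule — branch into ~(A & ~A)  //  ~~C.
              branch 2.2.2.1 (add ~(A & ~A)):
                ~(A & ~A): β-rule — branch into ~A  //  ~~A.
                  branch 2.2.2.1.1 (add ~A):
                    ○ open, literals {A=F, B=F, E=F}.
                  branch 2.2.2.1.2 (add ~~A):
                    × closes — contains both A and ~A.
              branch 2.2.2.2 (add ~~C):
                ○ open, literals {A=F, B=F, C=T, E=F}.
6 branches closed, 4 open.
Each open branch fixes some atoms; the unmentioned ones are free. Counting distinct full assignments: branch {A=F, B=F, E=T} (C, D) contributes 4 new; branch {A=F, B=F, C=T, E=T} (D) contributes 0 new; branch {A=F, B=F, E=F} (C, D) contributes 4 new; branch {A=F, B=F, C=T, E=F} (D) contributes 0 new. Total: 8.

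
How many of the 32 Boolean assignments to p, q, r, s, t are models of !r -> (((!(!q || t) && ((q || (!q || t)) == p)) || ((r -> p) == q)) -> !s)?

Initial set: {T (!r -> (((!(!q || t) && ((q || (!q || t)) == p)) || ((r -> p) == q)) -> !s))}.
T (!r -> (((!(!q || t) && ((q || (!q || t)) == p)) || ((r -> p) == q)) -> !s)): β-rule — branch into F !r  //  T (((!(!q || t) && ((q || (!q || t)) == p)) || ((r -> p) == q)) -> !s).
  branch 1 (add F !r):
    ○ open, literals {r=true}.
  branch 2 (add T (((!(!q || t) && ((q || (!q || t)) == p)) || ((r -> p) == q)) -> !s)):
    T (((!(!q || t) && ((q || (!q || t)) == p)) || ((r -> p) == q)) -> !s): β-rule — branch into F ((!(!q || t) && ((q || (!q || t)) == p)) || ((r -> p) == q))  //  T !s.
      branch 2.1 (add F ((!(!q || t) && ((q || (!q || t)) == p)) || ((r -> p) == q))):
        F ((!(!q || t) && ((q || (!q || t)) == p)) || ((r -> p) == q)): α-rule — add F (!(!q || t) && ((q || (!q || t)) == p)), F ((r -> p) == q).
        F (!(!q || t) && ((q || (!q || t)) == p)): β-rule — branch into F !(!q || t)  //  F ((q || (!q || t)) == p).
          branch 2.1.1 (add F !(!q || t)):
            F ((r -> p) == q): β-rule — branch into T (r -> p), F q  //  F (r -> p), T q.
              branch 2.1.1.1 (add T (r -> p), F q):
                F !(!q || t): β-rule — branch into T !q  //  T t.
                  branch 2.1.1.1.1 (add T !q):
                    T (r -> p): β-rule — branch into F r  //  T p.
                      branch 2.1.1.1.1.1 (add F r):
                        ○ open, literals {q=false, r=false}.
                      branch 2.1.1.1.1.2 (add T p):
                        ○ open, literals {p=true, q=false}.
                  branch 2.1.1.1.2 (add T t):
                    T (r -> p): β-rule — branch into F r  //  T p.
                      branch 2.1.1.1.2.1 (add F r):
                        ○ open, literals {q=false, r=false, t=true}.
                      branch 2.1.1.1.2.2 (add T p):
                        ○ open, literals {p=true, q=false, t=true}.
              branch 2.1.1.2 (add F (r -> p), T q):
                F (r -> p): α-rule — add T r, F p.
                F !(!q || t): β-rule — branch into T !q  //  T t.
                  branch 2.1.1.2.1 (add T !q):
                    × closes — contains both q and !q.
                  branch 2.1.1.2.2 (add T t):
                    ○ open, literals {p=false, q=true, r=true, t=true}.
          branch 2.1.2 (add F ((q || (!q || t)) == p)):
            F ((r -> p) == q): β-rule — branch into T (r -> p), F q  //  F (r -> p), T q.
              branch 2.1.2.1 (add T (r -> p), F q):
                F ((q || (!q || t)) == p): β-rule — branch into T (q || (!q || t)), F p  //  F (q || (!q || t)), T p.
                  branch 2.1.2.1.1 (add T (q || (!q || t)), F p):
                    T (r -> p): β-rule — branch into F r  //  T p.
                      branch 2.1.2.1.1.1 (add F r):
                        T (q || (!q || t)): β-rule — branch into T q  //  T (!q || t).
                          branch 2.1.2.1.1.1.1 (add T q):
                            × closes — contains both q and !q.
                          branch 2.1.2.1.1.1.2 (add T (!q || t)):
                            T (!q || t): β-rule — branch into T !q  //  T t.
                              branch 2.1.2.1.1.1.2.1 (add T !q):
                                ○ open, literals {p=false, q=false, r=false}.
                              branch 2.1.2.1.1.1.2.2 (add T t):
                                ○ open, literals {p=false, q=false, r=false, t=true}.
                      branch 2.1.2.1.1.2 (add T p):
                        × closes — contains both p and !p.
                  branch 2.1.2.1.2 (add F (q || (!q || t)), T p):
                    F (q || (!q || t)): α-rule — add F q, F (!q || t).
                    F (!q || t): α-rule — add F !q, F t.
                    × closes — contains both q and !q.
              branch 2.1.2.2 (add F (r -> p), T q):
                F (r -> p): α-rule — add T r, F p.
                F ((q || (!q || t)) == p): β-rule — branch into T (q || (!q || t)), F p  //  F (q || (!q || t)), T p.
                  branch 2.1.2.2.1 (add T (q || (!q || t)), F p):
                    T (q || (!q || t)): β-rule — branch into T q  //  T (!q || t).
                      branch 2.1.2.2.1.1 (add T q):
                        ○ open, literals {p=false, q=true, r=true}.
                      branch 2.1.2.2.1.2 (add T (!q || t)):
                        T (!q || t): β-rule — branch into T !q  //  T t.
                          branch 2.1.2.2.1.2.1 (add T !q):
                            × closes — contains both q and !q.
                          branch 2.1.2.2.1.2.2 (add T t):
                            ○ open, literals {p=false, q=true, r=true, t=true}.
                  branch 2.1.2.2.2 (add F (q || (!q || t)), T p):
                    × closes — contains both p and !p.
      branch 2.2 (add T !s):
        ○ open, literals {s=false}.
6 branches closed, 11 open.
Each open branch fixes some atoms; the unmentioned ones are free. Counting distinct full assignments: branch {r=true} (p, q, s, t) contributes 16 new; branch {q=false, r=false} (p, s, t) contributes 8 new; branch {p=true, q=false} (r, s, t) contributes 0 new; branch {q=false, r=false, t=true} (p, s) contributes 0 new; branch {p=true, q=false, t=true} (r, s) contributes 0 new; branch {p=false, q=true, r=true, t=true} (s) contributes 0 new; branch {p=false, q=false, r=false} (s, t) contributes 0 new; branch {p=false, q=false, r=false, t=true} (s) contributes 0 new; branch {p=false, q=true, r=true} (s, t) contributes 0 new; branch {p=false, q=true, r=true, t=true} (s) contributes 0 new; branch {s=false} (p, q, r, t) contributes 4 new. Total: 28.

28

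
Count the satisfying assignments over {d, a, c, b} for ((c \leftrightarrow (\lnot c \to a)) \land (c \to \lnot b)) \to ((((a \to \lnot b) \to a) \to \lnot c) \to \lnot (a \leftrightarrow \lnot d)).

13

Initial set: {(((c \leftrightarrow (\lnot c \to a)) \land (c \to \lnot b)) \to ((((a \to \lnot b) \to a) \to \lnot c) \to \lnot (a \leftrightarrow \lnot d)))}.
(((c \leftrightarrow (\lnot c \to a)) \land (c \to \lnot b)) \to ((((a \to \lnot b) \to a) \to \lnot c) \to \lnot (a \leftrightarrow \lnot d))): β-rule — branch into \lnot ((c \leftrightarrow (\lnot c \to a)) \land (c \to \lnot b))  //  ((((a \to \lnot b) \to a) \to \lnot c) \to \lnot (a \leftrightarrow \lnot d)).
  branch 1 (add \lnot ((c \leftrightarrow (\lnot c \to a)) \land (c \to \lnot b))):
    \lnot ((c \leftrightarrow (\lnot c \to a)) \land (c \to \lnot b)): β-rule — branch into \lnot (c \leftrightarrow (\lnot c \to a))  //  \lnot (c \to \lnot b).
      branch 1.1 (add \lnot (c \leftrightarrow (\lnot c \to a))):
        \lnot (c \leftrightarrow (\lnot c \to a)): β-rule — branch into c, \lnot (\lnot c \to a)  //  \lnot c, (\lnot c \to a).
          branch 1.1.1 (add c, \lnot (\lnot c \to a)):
            \lnot (\lnot c \to a): α-rule — add \lnot c, \lnot a.
            × closes — contains both c and \lnot c.
          branch 1.1.2 (add \lnot c, (\lnot c \to a)):
            (\lnot c \to a): β-rule — branch into \lnot \lnot c  //  a.
              branch 1.1.2.1 (add \lnot \lnot c):
                × closes — contains both c and \lnot c.
              branch 1.1.2.2 (add a):
                ○ open, literals {a=true, c=false}.
      branch 1.2 (add \lnot (c \to \lnot b)):
        \lnot (c \to \lnot b): α-rule — add c, \lnot \lnot b.
        ○ open, literals {b=true, c=true}.
  branch 2 (add ((((a \to \lnot b) \to a) \to \lnot c) \to \lnot (a \leftrightarrow \lnot d))):
    ((((a \to \lnot b) \to a) \to \lnot c) \to \lnot (a \leftrightarrow \lnot d)): β-rule — branch into \lnot (((a \to \lnot b) \to a) \to \lnot c)  //  \lnot (a \leftrightarrow \lnot d).
      branch 2.1 (add \lnot (((a \to \lnot b) \to a) \to \lnot c)):
        \lnot (((a \to \lnot b) \to a) \to \lnot c): α-rule — add ((a \to \lnot b) \to a), \lnot \lnot c.
        ((a \to \lnot b) \to a): β-rule — branch into \lnot (a \to \lnot b)  //  a.
          branch 2.1.1 (add \lnot (a \to \lnot b)):
            \lnot (a \to \lnot b): α-rule — add a, \lnot \lnot b.
            ○ open, literals {a=true, b=true, c=true}.
          branch 2.1.2 (add a):
            ○ open, literals {a=true, c=true}.
      branch 2.2 (add \lnot (a \leftrightarrow \lnot d)):
        \lnot (a \leftrightarrow \lnot d): β-rule — branch into a, \lnot \lnot d  //  \lnot a, \lnot d.
          branch 2.2.1 (add a, \lnot \lnot d):
            ○ open, literals {a=true, d=true}.
          branch 2.2.2 (add \lnot a, \lnot d):
            ○ open, literals {a=false, d=false}.
2 branches closed, 6 open.
Each open branch fixes some atoms; the unmentioned ones are free. Counting distinct full assignments: branch {a=true, c=false} (d, b) contributes 4 new; branch {b=true, c=true} (d, a) contributes 4 new; branch {a=true, b=true, c=true} (d) contributes 0 new; branch {a=true, c=true} (d, b) contributes 2 new; branch {a=true, d=true} (c, b) contributes 0 new; branch {a=false, d=false} (c, b) contributes 3 new. Total: 13.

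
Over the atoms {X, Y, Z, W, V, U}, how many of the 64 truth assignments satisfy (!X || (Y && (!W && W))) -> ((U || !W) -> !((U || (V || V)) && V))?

52

Initial set: {((!X || (Y && (!W && W))) -> ((U || !W) -> !((U || (V || V)) && V)))}.
((!X || (Y && (!W && W))) -> ((U || !W) -> !((U || (V || V)) && V))): β-rule — branch into !(!X || (Y && (!W && W)))  //  ((U || !W) -> !((U || (V || V)) && V)).
  branch 1 (add !(!X || (Y && (!W && W)))):
    !(!X || (Y && (!W && W))): α-rule — add !!X, !(Y && (!W && W)).
    !(Y && (!W && W)): β-rule — branch into !Y  //  !(!W && W).
      branch 1.1 (add !Y):
        ○ open, literals {X=T, Y=F}.
      branch 1.2 (add !(!W && W)):
        !(!W && W): β-rule — branch into !!W  //  !W.
          branch 1.2.1 (add !!W):
            ○ open, literals {W=T, X=T}.
          branch 1.2.2 (add !W):
            ○ open, literals {W=F, X=T}.
  branch 2 (add ((U || !W) -> !((U || (V || V)) && V))):
    ((U || !W) -> !((U || (V || V)) && V)): β-rule — branch into !(U || !W)  //  !((U || (V || V)) && V).
      branch 2.1 (add !(U || !W)):
        !(U || !W): α-rule — add !U, !!W.
        ○ open, literals {U=F, W=T}.
      branch 2.2 (add !((U || (V || V)) && V)):
        !((U || (V || V)) && V): β-rule — branch into !(U || (V || V))  //  !V.
          branch 2.2.1 (add !(U || (V || V))):
            !(U || (V || V)): α-rule — add !U, !(V || V).
            !(V || V): α-rule — add !V, !V.
            ○ open, literals {U=F, V=F}.
          branch 2.2.2 (add !V):
            ○ open, literals {V=F}.
0 branches closed, 6 open.
Each open branch fixes some atoms; the unmentioned ones are free. Counting distinct full assignments: branch {X=T, Y=F} (Z, W, V, U) contributes 16 new; branch {W=T, X=T} (Y, Z, V, U) contributes 8 new; branch {W=F, X=T} (Y, Z, V, U) contributes 8 new; branch {U=F, W=T} (X, Y, Z, V) contributes 8 new; branch {U=F, V=F} (X, Y, Z, W) contributes 4 new; branch {V=F} (X, Y, Z, W, U) contributes 8 new. Total: 52.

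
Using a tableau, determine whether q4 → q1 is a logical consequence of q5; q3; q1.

Initial set: {q5; q3; q1; ¬(q4 → q1)}.
¬(q4 → q1): α-rule — add q4, ¬q1.
× closes — contains both q1 and ¬q1.
All 1 branch closes.
Every branch closed, so the premises entail the conclusion.

Yes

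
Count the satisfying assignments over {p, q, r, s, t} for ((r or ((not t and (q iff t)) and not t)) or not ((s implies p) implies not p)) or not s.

29

Initial set: {(((r or ((not t and (q iff t)) and not t)) or not ((s implies p) implies not p)) or not s)}.
(((r or ((not t and (q iff t)) and not t)) or not ((s implies p) implies not p)) or not s): β-rule — branch into ((r or ((not t and (q iff t)) and not t)) or not ((s implies p) implies not p))  //  not s.
  branch 1 (add ((r or ((not t and (q iff t)) and not t)) or not ((s implies p) implies not p))):
    ((r or ((not t and (q iff t)) and not t)) or not ((s implies p) implies not p)): β-rule — branch into (r or ((not t and (q iff t)) and not t))  //  not ((s implies p) implies not p).
      branch 1.1 (add (r or ((not t and (q iff t)) and not t))):
        (r or ((not t and (q iff t)) and not t)): β-rule — branch into r  //  ((not t and (q iff t)) and not t).
          branch 1.1.1 (add r):
            ○ open, literals {r=true}.
          branch 1.1.2 (add ((not t and (q iff t)) and not t)):
            ((not t and (q iff t)) and not t): α-rule — add (not t and (q iff t)), not t.
            (not t and (q iff t)): α-rule — add not t, (q iff t).
            (q iff t): β-rule — branch into q, t  //  not q, not t.
              branch 1.1.2.1 (add q, t):
                × closes — contains both t and not t.
              branch 1.1.2.2 (add not q, not t):
                ○ open, literals {q=false, t=false}.
      branch 1.2 (add not ((s implies p) implies not p)):
        not ((s implies p) implies not p): α-rule — add (s implies p), not not p.
        (s implies p): β-rule — branch into not s  //  p.
          branch 1.2.1 (add not s):
            ○ open, literals {p=true, s=false}.
          branch 1.2.2 (add p):
            ○ open, literals {p=true}.
  branch 2 (add not s):
    ○ open, literals {s=false}.
1 branch closed, 5 open.
Each open branch fixes some atoms; the unmentioned ones are free. Counting distinct full assignments: branch {r=true} (p, q, s, t) contributes 16 new; branch {q=false, t=false} (p, r, s) contributes 4 new; branch {p=true, s=false} (q, r, t) contributes 3 new; branch {p=true} (q, r, s, t) contributes 3 new; branch {s=false} (p, q, r, t) contributes 3 new. Total: 29.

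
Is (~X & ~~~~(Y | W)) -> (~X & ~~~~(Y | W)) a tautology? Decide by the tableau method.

Assume the negation and expand:
Initial set: {F ((~X & ~~~~(Y | W)) -> (~X & ~~~~(Y | W)))}.
F ((~X & ~~~~(Y | W)) -> (~X & ~~~~(Y | W))): α-rule — add T (~X & ~~~~(Y | W)), F (~X & ~~~~(Y | W)).
T (~X & ~~~~(Y | W)): α-rule — add T ~X, T ~~~~(Y | W).
T ~~~~(Y | W): drop double negation, giving T ~~(Y | W).
T ~~(Y | W): drop double negation, giving T (Y | W).
F (~X & ~~~~(Y | W)): β-rule — branch into F ~X  //  F ~~~~(Y | W).
  branch 1 (add F ~X):
    × closes — contains both X and ~X.
  branch 2 (add F ~~~~(Y | W)):
    F ~~~~(Y | W): drop double negation, giving F ~~(Y | W).
    F ~~(Y | W): drop double negation, giving F (Y | W).
    F (Y | W): α-rule — add F Y, F W.
    T (Y | W): β-rule — branch into T Y  //  T W.
      branch 2.1 (add T Y):
        × closes — contains both Y and ~Y.
      branch 2.2 (add T W):
        × closes — contains both W and ~W.
All 3 branches close.
Every branch closed, so the negation is unsatisfiable and the formula is valid.

Valid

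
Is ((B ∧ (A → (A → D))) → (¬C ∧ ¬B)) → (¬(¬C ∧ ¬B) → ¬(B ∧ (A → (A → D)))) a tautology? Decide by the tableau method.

Assume the negation and expand:
Initial set: {¬(((B ∧ (A → (A → D))) → (¬C ∧ ¬B)) → (¬(¬C ∧ ¬B) → ¬(B ∧ (A → (A → D)))))}.
¬(((B ∧ (A → (A → D))) → (¬C ∧ ¬B)) → (¬(¬C ∧ ¬B) → ¬(B ∧ (A → (A → D))))): α-rule — add ((B ∧ (A → (A → D))) → (¬C ∧ ¬B)), ¬(¬(¬C ∧ ¬B) → ¬(B ∧ (A → (A → D)))).
¬(¬(¬C ∧ ¬B) → ¬(B ∧ (A → (A → D)))): α-rule — add ¬(¬C ∧ ¬B), ¬¬(B ∧ (A → (A → D))).
¬¬(B ∧ (A → (A → D))): α-rule — add B, (A → (A → D)).
((B ∧ (A → (A → D))) → (¬C ∧ ¬B)): β-rule — branch into ¬(B ∧ (A → (A → D)))  //  (¬C ∧ ¬B).
  branch 1 (add ¬(B ∧ (A → (A → D)))):
    ¬(¬C ∧ ¬B): β-rule — branch into ¬¬C  //  ¬¬B.
      branch 1.1 (add ¬¬C):
        (A → (A → D)): β-rule — branch into ¬A  //  (A → D).
          branch 1.1.1 (add ¬A):
            ¬(B ∧ (A → (A → D))): β-rule — branch into ¬B  //  ¬(A → (A → D)).
              branch 1.1.1.1 (add ¬B):
                × closes — contains both B and ¬B.
              branch 1.1.1.2 (add ¬(A → (A → D))):
                ¬(A → (A → D)): α-rule — add A, ¬(A → D).
                × closes — contains both A and ¬A.
          branch 1.1.2 (add (A → D)):
            ¬(B ∧ (A → (A → D))): β-rule — branch into ¬B  //  ¬(A → (A → D)).
              branch 1.1.2.1 (add ¬B):
                × closes — contains both B and ¬B.
              branch 1.1.2.2 (add ¬(A → (A → D))):
                ¬(A → (A → D)): α-rule — add A, ¬(A → D).
                ¬(A → D): α-rule — add A, ¬D.
                (A → D): β-rule — branch into ¬A  //  D.
                  branch 1.1.2.2.1 (add ¬A):
                    × closes — contains both A and ¬A.
                  branch 1.1.2.2.2 (add D):
                    × closes — contains both D and ¬D.
      branch 1.2 (add ¬¬B):
        (A → (A → D)): β-rule — branch into ¬A  //  (A → D).
          branch 1.2.1 (add ¬A):
            ¬(B ∧ (A → (A → D))): β-rule — branch into ¬B  //  ¬(A → (A → D)).
              branch 1.2.1.1 (add ¬B):
                × closes — contains both B and ¬B.
              branch 1.2.1.2 (add ¬(A → (A → D))):
                ¬(A → (A → D)): α-rule — add A, ¬(A → D).
                × closes — contains both A and ¬A.
          branch 1.2.2 (add (A → D)):
            ¬(B ∧ (A → (A → D))): β-rule — branch into ¬B  //  ¬(A → (A → D)).
              branch 1.2.2.1 (add ¬B):
                × closes — contains both B and ¬B.
              branch 1.2.2.2 (add ¬(A → (A → D))):
                ¬(A → (A → D)): α-rule — add A, ¬(A → D).
                ¬(A → D): α-rule — add A, ¬D.
                (A → D): β-rule — branch into ¬A  //  D.
                  branch 1.2.2.2.1 (add ¬A):
                    × closes — contains both A and ¬A.
                  branch 1.2.2.2.2 (add D):
                    × closes — contains both D and ¬D.
  branch 2 (add (¬C ∧ ¬B)):
    (¬C ∧ ¬B): α-rule — add ¬C, ¬B.
    × closes — contains both B and ¬B.
All 11 branches close.
Every branch closed, so the negation is unsatisfiable and the formula is valid.

Valid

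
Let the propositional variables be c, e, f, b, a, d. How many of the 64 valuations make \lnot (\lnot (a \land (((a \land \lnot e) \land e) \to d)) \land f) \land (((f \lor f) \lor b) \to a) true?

40

Initial set: {(\lnot (\lnot (a \land (((a \land \lnot e) \land e) \to d)) \land f) \land (((f \lor f) \lor b) \to a))}.
(\lnot (\lnot (a \land (((a \land \lnot e) \land e) \to d)) \land f) \land (((f \lor f) \lor b) \to a)): α-rule — add \lnot (\lnot (a \land (((a \land \lnot e) \land e) \to d)) \land f), (((f \lor f) \lor b) \to a).
\lnot (\lnot (a \land (((a \land \lnot e) \land e) \to d)) \land f): β-rule — branch into \lnot \lnot (a \land (((a \land \lnot e) \land e) \to d))  //  \lnot f.
  branch 1 (add \lnot \lnot (a \land (((a \land \lnot e) \land e) \to d))):
    \lnot \lnot (a \land (((a \land \lnot e) \land e) \to d)): α-rule — add a, (((a \land \lnot e) \land e) \to d).
    (((f \lor f) \lor b) \to a): β-rule — branch into \lnot ((f \lor f) \lor b)  //  a.
      branch 1.1 (add \lnot ((f \lor f) \lor b)):
        \lnot ((f \lor f) \lor b): α-rule — add \lnot (f \lor f), \lnot b.
        \lnot (f \lor f): α-rule — add \lnot f, \lnot f.
        (((a \land \lnot e) \land e) \to d): β-rule — branch into \lnot ((a \land \lnot e) \land e)  //  d.
          branch 1.1.1 (add \lnot ((a \land \lnot e) \land e)):
            \lnot ((a \land \lnot e) \land e): β-rule — branch into \lnot (a \land \lnot e)  //  \lnot e.
              branch 1.1.1.1 (add \lnot (a \land \lnot e)):
                \lnot (a \land \lnot e): β-rule — branch into \lnot a  //  \lnot \lnot e.
                  branch 1.1.1.1.1 (add \lnot a):
                    × closes — contains both a and \lnot a.
                  branch 1.1.1.1.2 (add \lnot \lnot e):
                    ○ open, literals {a=T, b=F, e=T, f=F}.
              branch 1.1.1.2 (add \lnot e):
                ○ open, literals {a=T, b=F, e=F, f=F}.
          branch 1.1.2 (add d):
            ○ open, literals {a=T, b=F, d=T, f=F}.
      branch 1.2 (add a):
        (((a \land \lnot e) \land e) \to d): β-rule — branch into \lnot ((a \land \lnot e) \land e)  //  d.
          branch 1.2.1 (add \lnot ((a \land \lnot e) \land e)):
            \lnot ((a \land \lnot e) \land e): β-rule — branch into \lnot (a \land \lnot e)  //  \lnot e.
              branch 1.2.1.1 (add \lnot (a \land \lnot e)):
                \lnot (a \land \lnot e): β-rule — branch into \lnot a  //  \lnot \lnot e.
                  branch 1.2.1.1.1 (add \lnot a):
                    × closes — contains both a and \lnot a.
                  branch 1.2.1.1.2 (add \lnot \lnot e):
                    ○ open, literals {a=T, e=T}.
              branch 1.2.1.2 (add \lnot e):
                ○ open, literals {a=T, e=F}.
          branch 1.2.2 (add d):
            ○ open, literals {a=T, d=T}.
  branch 2 (add \lnot f):
    (((f \lor f) \lor b) \to a): β-rule — branch into \lnot ((f \lor f) \lor b)  //  a.
      branch 2.1 (add \lnot ((f \lor f) \lor b)):
        \lnot ((f \lor f) \lor b): α-rule — add \lnot (f \lor f), \lnot b.
        \lnot (f \lor f): α-rule — add \lnot f, \lnot f.
        ○ open, literals {b=F, f=F}.
      branch 2.2 (add a):
        ○ open, literals {a=T, f=F}.
2 branches closed, 8 open.
Each open branch fixes some atoms; the unmentioned ones are free. Counting distinct full assignments: branch {a=T, b=F, e=T, f=F} (c, d) contributes 4 new; branch {a=T, b=F, e=F, f=F} (c, d) contributes 4 new; branch {a=T, b=F, d=T, f=F} (c, e) contributes 0 new; branch {a=T, e=T} (c, f, b, d) contributes 12 new; branch {a=T, e=F} (c, f, b, d) contributes 12 new; branch {a=T, d=T} (c, e, f, b) contributes 0 new; branch {b=F, f=F} (c, e, a, d) contributes 8 new; branch {a=T, f=F} (c, e, b, d) contributes 0 new. Total: 40.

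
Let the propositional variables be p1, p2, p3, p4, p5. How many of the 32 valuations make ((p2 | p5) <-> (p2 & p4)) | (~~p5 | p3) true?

Initial set: {(((p2 | p5) <-> (p2 & p4)) | (~~p5 | p3))}.
(((p2 | p5) <-> (p2 & p4)) | (~~p5 | p3)): β-rule — branch into ((p2 | p5) <-> (p2 & p4))  //  (~~p5 | p3).
  branch 1 (add ((p2 | p5) <-> (p2 & p4))):
    ((p2 | p5) <-> (p2 & p4)): β-rule — branch into (p2 | p5), (p2 & p4)  //  ~(p2 | p5), ~(p2 & p4).
      branch 1.1 (add (p2 | p5), (p2 & p4)):
        (p2 & p4): α-rule — add p2, p4.
        (p2 | p5): β-rule — branch into p2  //  p5.
          branch 1.1.1 (add p2):
            ○ open, literals {p2=true, p4=true}.
          branch 1.1.2 (add p5):
            ○ open, literals {p2=true, p4=true, p5=true}.
      branch 1.2 (add ~(p2 | p5), ~(p2 & p4)):
        ~(p2 | p5): α-rule — add ~p2, ~p5.
        ~(p2 & p4): β-rule — branch into ~p2  //  ~p4.
          branch 1.2.1 (add ~p2):
            ○ open, literals {p2=false, p5=false}.
          branch 1.2.2 (add ~p4):
            ○ open, literals {p2=false, p4=false, p5=false}.
  branch 2 (add (~~p5 | p3)):
    (~~p5 | p3): β-rule — branch into ~~p5  //  p3.
      branch 2.1 (add ~~p5):
        ~~p5: drop double negation, giving p5.
        ○ open, literals {p5=true}.
      branch 2.2 (add p3):
        ○ open, literals {p3=true}.
0 branches closed, 6 open.
Each open branch fixes some atoms; the unmentioned ones are free. Counting distinct full assignments: branch {p2=true, p4=true} (p1, p3, p5) contributes 8 new; branch {p2=true, p4=true, p5=true} (p1, p3) contributes 0 new; branch {p2=false, p5=false} (p1, p3, p4) contributes 8 new; branch {p2=false, p4=false, p5=false} (p1, p3) contributes 0 new; branch {p5=true} (p1, p2, p3, p4) contributes 12 new; branch {p3=true} (p1, p2, p4, p5) contributes 2 new. Total: 30.

30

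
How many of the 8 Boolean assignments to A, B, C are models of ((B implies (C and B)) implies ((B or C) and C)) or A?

Initial set: {(((B implies (C and B)) implies ((B or C) and C)) or A)}.
(((B implies (C and B)) implies ((B or C) and C)) or A): β-rule — branch into ((B implies (C and B)) implies ((B or C) and C))  //  A.
  branch 1 (add ((B implies (C and B)) implies ((B or C) and C))):
    ((B implies (C and B)) implies ((B or C) and C)): β-rule — branch into not (B implies (C and B))  //  ((B or C) and C).
      branch 1.1 (add not (B implies (C and B))):
        not (B implies (C and B)): α-rule — add B, not (C and B).
        not (C and B): β-rule — branch into not C  //  not B.
          branch 1.1.1 (add not C):
            ○ open, literals {B=T, C=F}.
          branch 1.1.2 (add not B):
            × closes — contains both B and not B.
      branch 1.2 (add ((B or C) and C)):
        ((B or C) and C): α-rule — add (B or C), C.
        (B or C): β-rule — branch into B  //  C.
          branch 1.2.1 (add B):
            ○ open, literals {B=T, C=T}.
          branch 1.2.2 (add C):
            ○ open, literals {C=T}.
  branch 2 (add A):
    ○ open, literals {A=T}.
1 branch closed, 4 open.
Each open branch fixes some atoms; the unmentioned ones are free. Counting distinct full assignments: branch {B=T, C=F} (A) contributes 2 new; branch {B=T, C=T} (A) contributes 2 new; branch {C=T} (A, B) contributes 2 new; branch {A=T} (B, C) contributes 1 new. Total: 7.

7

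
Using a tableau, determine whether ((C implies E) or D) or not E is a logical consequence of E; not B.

Initial set: {E; not B; not (((C implies E) or D) or not E)}.
not (((C implies E) or D) or not E): α-rule — add not ((C implies E) or D), not not E.
not ((C implies E) or D): α-rule — add not (C implies E), not D.
not (C implies E): α-rule — add C, not E.
× closes — contains both E and not E.
All 1 branch closes.
Every branch closed, so the premises entail the conclusion.

Yes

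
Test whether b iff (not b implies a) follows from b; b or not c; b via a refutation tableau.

Initial set: {b; (b or not c); b; not (b iff (not b implies a))}.
(b or not c): β-rule — branch into b  //  not c.
  branch 1 (add b):
    not (b iff (not b implies a)): β-rule — branch into b, not (not b implies a)  //  not b, (not b implies a).
      branch 1.1 (add b, not (not b implies a)):
        not (not b implies a): α-rule — add not b, not a.
        × closes — contains both b and not b.
      branch 1.2 (add not b, (not b implies a)):
        × closes — contains both b and not b.
  branch 2 (add not c):
    not (b iff (not b implies a)): β-rule — branch into b, not (not b implies a)  //  not b, (not b implies a).
      branch 2.1 (add b, not (not b implies a)):
        not (not b implies a): α-rule — add not b, not a.
        × closes — contains both b and not b.
      branch 2.2 (add not b, (not b implies a)):
        × closes — contains both b and not b.
All 4 branches close.
Every branch closed, so the premises entail the conclusion.

Yes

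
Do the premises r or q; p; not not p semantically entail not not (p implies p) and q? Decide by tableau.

Initial set: {T (r or q); T p; T not not p; F (not not (p implies p) and q)}.
T not not p: drop double negation, giving T p.
T (r or q): β-rule — branch into T r  //  T q.
  branch 1 (add T r):
    F (not not (p implies p) and q): β-rule — branch into F not not (p implies p)  //  F q.
      branch 1.1 (add F not not (p implies p)):
        F not not (p implies p): drop double negation, giving F (p implies p).
        F (p implies p): α-rule — add T p, F p.
        × closes — contains both p and not p.
      branch 1.2 (add F q):
        ○ open, literals {p=T, q=F, r=T}.
  branch 2 (add T q):
    F (not not (p implies p) and q): β-rule — branch into F not not (p implies p)  //  F q.
      branch 2.1 (add F not not (p implies p)):
        F not not (p implies p): drop double negation, giving F (p implies p).
        F (p implies p): α-rule — add T p, F p.
        × closes — contains both p and not p.
      branch 2.2 (add F q):
        × closes — contains both q and not q.
3 branches closed, 1 open.
An open branch gives a countermodel: p=T, q=F, r=T (unmentioned atoms arbitrary); the premises hold there but the conclusion fails.

No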